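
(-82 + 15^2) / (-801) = -143 / 801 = -0.18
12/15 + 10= 54/5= 10.80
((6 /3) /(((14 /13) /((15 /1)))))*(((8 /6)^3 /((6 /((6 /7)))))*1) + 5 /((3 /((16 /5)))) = 6512 /441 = 14.77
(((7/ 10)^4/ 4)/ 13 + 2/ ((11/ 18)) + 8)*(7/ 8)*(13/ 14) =64506411/ 7040000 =9.16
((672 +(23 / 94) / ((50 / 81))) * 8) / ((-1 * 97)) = -6320526 / 113975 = -55.46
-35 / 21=-5 / 3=-1.67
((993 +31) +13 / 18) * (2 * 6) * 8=295120 / 3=98373.33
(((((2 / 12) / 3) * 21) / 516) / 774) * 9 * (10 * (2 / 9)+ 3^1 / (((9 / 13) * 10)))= 1673 / 23963040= 0.00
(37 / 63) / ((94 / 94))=37 / 63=0.59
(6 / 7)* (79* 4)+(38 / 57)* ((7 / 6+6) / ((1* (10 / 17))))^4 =2035649988247 / 136080000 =14959.22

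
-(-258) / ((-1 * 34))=-129 / 17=-7.59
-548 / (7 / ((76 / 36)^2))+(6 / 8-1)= -349.15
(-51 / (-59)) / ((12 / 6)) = 51 / 118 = 0.43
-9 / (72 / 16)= -2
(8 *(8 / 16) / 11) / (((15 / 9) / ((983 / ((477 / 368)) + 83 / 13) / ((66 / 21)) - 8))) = 51.35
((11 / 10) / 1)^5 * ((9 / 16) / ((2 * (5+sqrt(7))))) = 161051 / 1280000 - 161051 * sqrt(7) / 6400000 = 0.06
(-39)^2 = 1521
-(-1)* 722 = 722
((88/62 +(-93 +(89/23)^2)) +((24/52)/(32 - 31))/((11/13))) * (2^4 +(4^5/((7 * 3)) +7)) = -89511142/16399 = -5458.33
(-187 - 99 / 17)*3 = -9834 / 17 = -578.47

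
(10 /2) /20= 1 /4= 0.25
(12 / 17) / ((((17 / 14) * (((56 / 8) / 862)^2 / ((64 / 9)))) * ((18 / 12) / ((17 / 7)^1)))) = 760877056 / 7497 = 101490.87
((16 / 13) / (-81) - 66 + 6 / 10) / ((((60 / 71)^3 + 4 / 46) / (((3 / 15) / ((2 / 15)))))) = -2835175164683 / 19950215220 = -142.11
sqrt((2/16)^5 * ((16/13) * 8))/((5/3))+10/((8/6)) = 3 * sqrt(13)/1040+15/2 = 7.51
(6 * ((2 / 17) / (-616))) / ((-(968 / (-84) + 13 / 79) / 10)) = -711 / 704803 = -0.00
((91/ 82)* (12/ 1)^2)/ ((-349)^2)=6552/ 4993841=0.00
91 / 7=13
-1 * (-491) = 491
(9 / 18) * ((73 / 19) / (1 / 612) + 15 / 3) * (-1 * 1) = -1178.18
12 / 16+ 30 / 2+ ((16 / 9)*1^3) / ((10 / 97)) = 5939 / 180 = 32.99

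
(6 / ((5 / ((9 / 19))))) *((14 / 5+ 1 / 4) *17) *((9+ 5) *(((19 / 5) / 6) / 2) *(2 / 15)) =17.42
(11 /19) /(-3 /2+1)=-1.16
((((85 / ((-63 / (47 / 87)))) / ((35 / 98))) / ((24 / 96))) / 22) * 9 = -3196 / 957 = -3.34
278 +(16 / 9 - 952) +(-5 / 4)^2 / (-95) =-1839245 / 2736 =-672.24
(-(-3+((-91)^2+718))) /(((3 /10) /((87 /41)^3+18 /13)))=-328026.43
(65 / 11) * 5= 325 / 11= 29.55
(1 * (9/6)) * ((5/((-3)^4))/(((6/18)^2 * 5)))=1/6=0.17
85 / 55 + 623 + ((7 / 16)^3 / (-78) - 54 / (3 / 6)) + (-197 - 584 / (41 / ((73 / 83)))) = 3671732712865 / 11959394304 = 307.02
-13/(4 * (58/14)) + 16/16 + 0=25/116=0.22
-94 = -94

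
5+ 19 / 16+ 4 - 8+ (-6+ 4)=3 / 16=0.19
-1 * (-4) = 4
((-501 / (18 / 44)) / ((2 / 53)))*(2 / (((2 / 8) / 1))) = -778888 / 3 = -259629.33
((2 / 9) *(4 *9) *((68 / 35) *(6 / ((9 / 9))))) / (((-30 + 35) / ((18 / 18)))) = 3264 / 175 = 18.65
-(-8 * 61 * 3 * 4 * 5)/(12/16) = 39040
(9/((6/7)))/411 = 7/274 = 0.03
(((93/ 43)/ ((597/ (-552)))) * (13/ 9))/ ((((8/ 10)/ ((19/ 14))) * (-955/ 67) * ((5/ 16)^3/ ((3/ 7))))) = 48330493952/ 10010620375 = 4.83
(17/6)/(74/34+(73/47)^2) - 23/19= -11651369/19645164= -0.59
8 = 8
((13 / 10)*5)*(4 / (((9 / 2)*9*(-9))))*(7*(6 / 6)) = -364 / 729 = -0.50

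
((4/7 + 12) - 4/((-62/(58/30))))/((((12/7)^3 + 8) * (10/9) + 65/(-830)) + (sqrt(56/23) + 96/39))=33885782266639724148/44639882694428970685 - 174666738932732592 * sqrt(322)/44639882694428970685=0.69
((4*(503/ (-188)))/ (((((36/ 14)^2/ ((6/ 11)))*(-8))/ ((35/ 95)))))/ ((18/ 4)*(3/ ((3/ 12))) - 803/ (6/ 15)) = -172529/ 8289747576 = -0.00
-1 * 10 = -10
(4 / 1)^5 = 1024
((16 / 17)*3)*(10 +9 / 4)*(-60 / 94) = -17640 / 799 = -22.08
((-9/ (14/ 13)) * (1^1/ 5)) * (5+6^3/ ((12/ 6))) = -13221/ 70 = -188.87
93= 93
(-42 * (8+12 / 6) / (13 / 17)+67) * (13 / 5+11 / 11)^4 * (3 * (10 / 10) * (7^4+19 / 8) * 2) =-729991372932 / 625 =-1167986196.69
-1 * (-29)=29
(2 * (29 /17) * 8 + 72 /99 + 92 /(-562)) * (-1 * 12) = -17566056 /52547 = -334.29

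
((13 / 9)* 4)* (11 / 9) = 572 / 81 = 7.06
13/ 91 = 1/ 7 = 0.14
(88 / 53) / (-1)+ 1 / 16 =-1.60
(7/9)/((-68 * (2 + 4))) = -7/3672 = -0.00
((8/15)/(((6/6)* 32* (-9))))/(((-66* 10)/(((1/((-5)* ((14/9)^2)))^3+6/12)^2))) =220960689627864481/315714224539929600000000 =0.00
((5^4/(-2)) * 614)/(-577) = 191875/577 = 332.54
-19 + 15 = -4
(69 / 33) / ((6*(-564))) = -23 / 37224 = -0.00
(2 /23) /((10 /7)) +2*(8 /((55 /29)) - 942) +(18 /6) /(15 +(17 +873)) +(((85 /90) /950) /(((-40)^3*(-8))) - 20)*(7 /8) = -6071634815748790633 /3207414988800000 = -1893.00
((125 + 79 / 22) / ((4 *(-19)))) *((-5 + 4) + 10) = -25461 / 1672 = -15.23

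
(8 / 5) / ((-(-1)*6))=4 / 15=0.27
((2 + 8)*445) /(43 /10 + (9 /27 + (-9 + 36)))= 133500 /949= 140.67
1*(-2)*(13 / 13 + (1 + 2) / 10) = -13 / 5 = -2.60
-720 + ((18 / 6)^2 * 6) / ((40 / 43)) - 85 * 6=-23439 / 20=-1171.95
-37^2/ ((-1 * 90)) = 1369/ 90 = 15.21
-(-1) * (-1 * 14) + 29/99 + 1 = -1258/99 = -12.71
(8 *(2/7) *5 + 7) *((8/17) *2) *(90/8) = 23220/119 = 195.13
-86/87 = -0.99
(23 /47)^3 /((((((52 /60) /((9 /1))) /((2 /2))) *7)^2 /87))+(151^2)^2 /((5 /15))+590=1340928350372479384 /859758263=1559657415.44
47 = 47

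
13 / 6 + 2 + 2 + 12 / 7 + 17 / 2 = 344 / 21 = 16.38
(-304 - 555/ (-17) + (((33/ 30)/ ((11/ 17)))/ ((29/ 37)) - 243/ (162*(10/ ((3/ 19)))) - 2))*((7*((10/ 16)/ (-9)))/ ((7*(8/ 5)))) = 254040215/ 21581568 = 11.77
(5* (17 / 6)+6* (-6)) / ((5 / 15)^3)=-1179 / 2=-589.50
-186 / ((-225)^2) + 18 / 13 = 302944 / 219375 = 1.38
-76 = -76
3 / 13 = 0.23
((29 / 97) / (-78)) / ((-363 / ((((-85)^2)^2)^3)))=4125010956948991455078125 / 2746458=1501938481108755879.42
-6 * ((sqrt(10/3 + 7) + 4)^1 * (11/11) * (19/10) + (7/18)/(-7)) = -679/15 - 19 * sqrt(93)/5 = -81.91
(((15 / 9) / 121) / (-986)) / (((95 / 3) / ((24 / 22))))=-6 / 12467477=-0.00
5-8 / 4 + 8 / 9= 35 / 9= 3.89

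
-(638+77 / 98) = -8943 / 14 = -638.79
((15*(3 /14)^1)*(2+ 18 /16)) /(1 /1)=1125 /112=10.04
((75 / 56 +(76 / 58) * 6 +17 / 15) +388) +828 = 29873513 / 24360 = 1226.33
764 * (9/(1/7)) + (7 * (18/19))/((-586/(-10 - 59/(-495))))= 14737330657/306185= 48132.11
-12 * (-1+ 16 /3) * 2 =-104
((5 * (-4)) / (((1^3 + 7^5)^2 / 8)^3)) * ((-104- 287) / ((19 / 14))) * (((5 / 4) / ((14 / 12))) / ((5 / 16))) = 5865 / 13073741762951496715352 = 0.00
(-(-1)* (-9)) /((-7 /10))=90 /7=12.86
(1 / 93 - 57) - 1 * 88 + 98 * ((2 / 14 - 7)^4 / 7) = 982740364 / 31899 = 30807.87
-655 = -655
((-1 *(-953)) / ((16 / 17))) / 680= 953 / 640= 1.49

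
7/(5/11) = 77/5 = 15.40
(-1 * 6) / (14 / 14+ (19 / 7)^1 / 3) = -63 / 20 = -3.15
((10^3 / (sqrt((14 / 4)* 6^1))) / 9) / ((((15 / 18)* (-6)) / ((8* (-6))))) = 3200* sqrt(21) / 63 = 232.77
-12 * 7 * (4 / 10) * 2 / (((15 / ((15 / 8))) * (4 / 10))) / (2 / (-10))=105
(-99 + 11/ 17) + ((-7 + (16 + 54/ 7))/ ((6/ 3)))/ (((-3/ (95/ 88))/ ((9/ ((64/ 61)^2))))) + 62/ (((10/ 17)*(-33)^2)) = -5216492408087/ 42464378880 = -122.84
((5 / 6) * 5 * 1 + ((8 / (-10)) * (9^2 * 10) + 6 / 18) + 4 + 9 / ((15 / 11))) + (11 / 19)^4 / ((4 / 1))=-1649530013 / 2606420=-632.87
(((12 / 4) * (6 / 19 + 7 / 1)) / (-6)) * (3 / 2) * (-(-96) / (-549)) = 1112 / 1159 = 0.96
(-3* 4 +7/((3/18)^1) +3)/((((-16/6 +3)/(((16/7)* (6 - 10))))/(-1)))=6336/7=905.14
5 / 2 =2.50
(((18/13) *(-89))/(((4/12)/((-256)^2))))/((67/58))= -18268028928/871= -20973626.78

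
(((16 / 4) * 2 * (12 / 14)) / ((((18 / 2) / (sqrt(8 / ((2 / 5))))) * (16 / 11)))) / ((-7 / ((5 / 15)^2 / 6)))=-11 * sqrt(5) / 3969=-0.01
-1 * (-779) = 779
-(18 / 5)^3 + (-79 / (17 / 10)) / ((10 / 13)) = -227519 / 2125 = -107.07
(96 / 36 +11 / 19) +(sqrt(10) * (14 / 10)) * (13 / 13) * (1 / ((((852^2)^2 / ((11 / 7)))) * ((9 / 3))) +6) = 185 / 57 +66394013769227 * sqrt(10) / 7904049258240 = 29.81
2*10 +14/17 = 354/17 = 20.82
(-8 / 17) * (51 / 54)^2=-0.42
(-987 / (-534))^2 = 108241 / 31684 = 3.42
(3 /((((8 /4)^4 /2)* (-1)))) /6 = -1 /16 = -0.06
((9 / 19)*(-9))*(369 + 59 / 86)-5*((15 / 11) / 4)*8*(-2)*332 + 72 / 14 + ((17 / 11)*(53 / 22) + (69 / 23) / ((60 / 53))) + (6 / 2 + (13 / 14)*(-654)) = 95298583467 / 13839980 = 6885.75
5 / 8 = 0.62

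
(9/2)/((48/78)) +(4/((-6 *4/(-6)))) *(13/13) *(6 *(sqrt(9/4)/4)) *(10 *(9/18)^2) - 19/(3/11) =-2723/48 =-56.73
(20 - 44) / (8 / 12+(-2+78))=-36 / 115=-0.31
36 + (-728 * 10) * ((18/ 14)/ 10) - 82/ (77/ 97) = -77254/ 77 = -1003.30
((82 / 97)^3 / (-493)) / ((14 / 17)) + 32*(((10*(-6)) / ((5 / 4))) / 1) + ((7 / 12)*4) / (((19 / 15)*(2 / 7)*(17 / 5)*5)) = -183792654138673 / 119686111874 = -1535.62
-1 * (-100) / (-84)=-25 / 21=-1.19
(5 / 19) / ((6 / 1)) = 0.04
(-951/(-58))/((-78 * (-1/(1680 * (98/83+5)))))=68300820/31291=2182.76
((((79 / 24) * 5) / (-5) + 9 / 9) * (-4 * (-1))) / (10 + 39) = -55 / 294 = -0.19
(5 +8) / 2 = 13 / 2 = 6.50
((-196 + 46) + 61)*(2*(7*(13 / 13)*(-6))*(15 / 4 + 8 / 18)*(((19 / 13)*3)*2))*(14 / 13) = 50046836 / 169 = 296135.12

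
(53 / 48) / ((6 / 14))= 371 / 144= 2.58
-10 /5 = -2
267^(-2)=1 / 71289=0.00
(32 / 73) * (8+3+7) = 576 / 73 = 7.89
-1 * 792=-792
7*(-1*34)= -238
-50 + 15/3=-45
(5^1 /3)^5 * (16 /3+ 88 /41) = 2875000 /29889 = 96.19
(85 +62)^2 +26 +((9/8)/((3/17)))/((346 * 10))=598856851/27680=21635.00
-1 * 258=-258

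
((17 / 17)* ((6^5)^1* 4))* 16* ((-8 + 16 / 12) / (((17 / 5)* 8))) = -121976.47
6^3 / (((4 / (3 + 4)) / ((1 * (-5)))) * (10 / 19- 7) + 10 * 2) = 17955 / 1724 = 10.41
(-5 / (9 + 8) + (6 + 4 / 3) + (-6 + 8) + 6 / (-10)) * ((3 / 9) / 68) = 538 / 13005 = 0.04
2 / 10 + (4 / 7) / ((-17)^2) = 0.20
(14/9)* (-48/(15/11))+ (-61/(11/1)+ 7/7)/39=-353102/6435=-54.87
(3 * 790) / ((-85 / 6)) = -2844 / 17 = -167.29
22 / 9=2.44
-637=-637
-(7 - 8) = 1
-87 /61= -1.43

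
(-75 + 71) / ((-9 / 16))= 64 / 9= 7.11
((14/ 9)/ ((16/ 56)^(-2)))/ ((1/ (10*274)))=21920/ 63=347.94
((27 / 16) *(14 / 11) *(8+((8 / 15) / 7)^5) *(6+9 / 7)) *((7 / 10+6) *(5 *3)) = 14536851662219 / 1155481250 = 12580.78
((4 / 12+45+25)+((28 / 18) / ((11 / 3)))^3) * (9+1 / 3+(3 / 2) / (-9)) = 12651565 / 19602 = 645.42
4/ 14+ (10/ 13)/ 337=8832/ 30667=0.29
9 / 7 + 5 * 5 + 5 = 219 / 7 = 31.29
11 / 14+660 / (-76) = -2101 / 266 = -7.90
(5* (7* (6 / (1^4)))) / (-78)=-2.69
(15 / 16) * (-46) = -345 / 8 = -43.12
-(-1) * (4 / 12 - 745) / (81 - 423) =2.18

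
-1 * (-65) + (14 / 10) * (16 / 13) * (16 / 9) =68.06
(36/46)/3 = 6/23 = 0.26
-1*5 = -5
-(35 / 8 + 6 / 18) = -4.71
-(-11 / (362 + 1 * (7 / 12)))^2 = -17424 / 18931201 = -0.00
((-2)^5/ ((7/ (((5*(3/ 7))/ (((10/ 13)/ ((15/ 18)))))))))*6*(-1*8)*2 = 49920/ 49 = 1018.78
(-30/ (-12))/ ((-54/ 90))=-25/ 6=-4.17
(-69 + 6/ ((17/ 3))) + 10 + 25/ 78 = -57.62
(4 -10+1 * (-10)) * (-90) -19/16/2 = 46061/32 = 1439.41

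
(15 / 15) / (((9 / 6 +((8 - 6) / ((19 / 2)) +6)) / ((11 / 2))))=209 / 293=0.71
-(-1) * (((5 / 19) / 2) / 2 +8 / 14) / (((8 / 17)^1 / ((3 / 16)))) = 17289 / 68096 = 0.25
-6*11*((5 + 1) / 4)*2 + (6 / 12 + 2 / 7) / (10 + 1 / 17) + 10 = -449885 / 2394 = -187.92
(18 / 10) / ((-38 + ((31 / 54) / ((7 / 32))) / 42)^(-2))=22672529476 / 8751645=2590.66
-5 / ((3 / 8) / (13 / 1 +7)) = -800 / 3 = -266.67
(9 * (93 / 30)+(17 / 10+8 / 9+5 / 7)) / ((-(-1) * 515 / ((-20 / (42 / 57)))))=-1.64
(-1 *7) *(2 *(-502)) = 7028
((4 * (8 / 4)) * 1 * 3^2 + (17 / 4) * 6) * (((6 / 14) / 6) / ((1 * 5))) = 1.39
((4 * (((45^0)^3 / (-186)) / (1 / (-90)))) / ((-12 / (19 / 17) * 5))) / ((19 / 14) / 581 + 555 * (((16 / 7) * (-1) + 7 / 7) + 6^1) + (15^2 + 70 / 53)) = -8190938 / 645846893529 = -0.00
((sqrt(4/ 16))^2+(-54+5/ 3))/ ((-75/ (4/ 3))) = 25/ 27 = 0.93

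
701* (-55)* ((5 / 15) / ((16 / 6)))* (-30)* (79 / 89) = 128336.17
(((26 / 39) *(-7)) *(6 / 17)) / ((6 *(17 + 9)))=-7 / 663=-0.01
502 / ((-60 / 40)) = -1004 / 3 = -334.67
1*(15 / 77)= 15 / 77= 0.19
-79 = -79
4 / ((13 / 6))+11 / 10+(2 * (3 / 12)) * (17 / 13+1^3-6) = 11 / 10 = 1.10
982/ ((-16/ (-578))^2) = 41008811/ 32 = 1281525.34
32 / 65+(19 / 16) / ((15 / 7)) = 653 / 624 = 1.05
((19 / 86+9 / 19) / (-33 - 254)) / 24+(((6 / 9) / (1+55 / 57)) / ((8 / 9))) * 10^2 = 214798945 / 5627496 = 38.17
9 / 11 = 0.82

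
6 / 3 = 2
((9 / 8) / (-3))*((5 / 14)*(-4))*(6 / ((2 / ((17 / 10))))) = 153 / 56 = 2.73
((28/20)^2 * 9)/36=49/100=0.49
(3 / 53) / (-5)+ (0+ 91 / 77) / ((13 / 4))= 1027 / 2915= 0.35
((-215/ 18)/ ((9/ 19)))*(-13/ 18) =53105/ 2916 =18.21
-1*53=-53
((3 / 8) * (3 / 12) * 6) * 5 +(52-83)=-451 / 16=-28.19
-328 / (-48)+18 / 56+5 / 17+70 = 110597 / 1428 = 77.45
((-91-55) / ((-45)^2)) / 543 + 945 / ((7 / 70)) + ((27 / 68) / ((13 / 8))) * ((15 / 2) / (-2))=4592369425093 / 486012150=9449.08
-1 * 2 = -2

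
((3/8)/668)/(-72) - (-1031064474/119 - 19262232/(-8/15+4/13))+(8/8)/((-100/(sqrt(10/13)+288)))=-29266654423802783/381561600 - sqrt(130)/1300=-76702305.54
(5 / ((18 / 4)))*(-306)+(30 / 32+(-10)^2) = -3825 / 16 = -239.06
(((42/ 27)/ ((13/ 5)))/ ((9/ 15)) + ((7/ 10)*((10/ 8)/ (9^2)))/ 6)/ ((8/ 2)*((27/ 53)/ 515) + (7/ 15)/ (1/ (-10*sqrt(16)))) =-1378151845/ 25747046208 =-0.05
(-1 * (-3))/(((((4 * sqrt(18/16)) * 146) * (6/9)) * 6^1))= sqrt(2)/1168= 0.00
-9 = -9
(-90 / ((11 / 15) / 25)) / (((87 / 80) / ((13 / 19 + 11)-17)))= 90900000 / 6061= 14997.53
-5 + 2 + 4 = 1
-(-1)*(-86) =-86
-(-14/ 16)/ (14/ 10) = 0.62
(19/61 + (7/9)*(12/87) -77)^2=1486570562500/253478241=5864.69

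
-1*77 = -77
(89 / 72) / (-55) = -89 / 3960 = -0.02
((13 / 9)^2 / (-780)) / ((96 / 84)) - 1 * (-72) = 72.00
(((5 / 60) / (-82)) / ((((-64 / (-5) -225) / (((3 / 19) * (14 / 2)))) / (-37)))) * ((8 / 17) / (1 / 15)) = -0.00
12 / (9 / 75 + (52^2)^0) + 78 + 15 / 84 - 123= -955 / 28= -34.11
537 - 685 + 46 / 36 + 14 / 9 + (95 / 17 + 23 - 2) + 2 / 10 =-60373 / 510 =-118.38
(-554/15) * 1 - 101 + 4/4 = -2054/15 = -136.93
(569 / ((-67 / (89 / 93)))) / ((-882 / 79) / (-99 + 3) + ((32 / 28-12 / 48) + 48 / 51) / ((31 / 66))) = -7617216656 / 3768663771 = -2.02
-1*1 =-1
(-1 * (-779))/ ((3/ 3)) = 779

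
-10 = -10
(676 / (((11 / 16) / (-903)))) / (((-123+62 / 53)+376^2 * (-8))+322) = 172547648 / 219753655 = 0.79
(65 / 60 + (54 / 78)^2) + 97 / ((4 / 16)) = 790033 / 2028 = 389.56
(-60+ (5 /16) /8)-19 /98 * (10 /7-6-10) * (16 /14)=-17435419 /307328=-56.73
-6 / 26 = -3 / 13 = -0.23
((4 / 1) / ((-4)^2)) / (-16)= -1 / 64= -0.02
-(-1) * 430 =430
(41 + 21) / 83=62 / 83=0.75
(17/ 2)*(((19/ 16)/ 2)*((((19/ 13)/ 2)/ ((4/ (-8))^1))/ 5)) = -6137/ 4160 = -1.48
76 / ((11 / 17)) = 1292 / 11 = 117.45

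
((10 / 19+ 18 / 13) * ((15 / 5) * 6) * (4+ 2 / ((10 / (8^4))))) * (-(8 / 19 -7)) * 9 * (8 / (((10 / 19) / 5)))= 31472582400 / 247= 127419361.94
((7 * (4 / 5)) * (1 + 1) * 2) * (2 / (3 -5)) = -112 / 5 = -22.40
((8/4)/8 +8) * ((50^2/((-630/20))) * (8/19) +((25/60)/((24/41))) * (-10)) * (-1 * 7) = 2846525/1216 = 2340.89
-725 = -725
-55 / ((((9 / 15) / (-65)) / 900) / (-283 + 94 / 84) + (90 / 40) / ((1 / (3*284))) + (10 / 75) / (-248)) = -1968085762500 / 68596715430427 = -0.03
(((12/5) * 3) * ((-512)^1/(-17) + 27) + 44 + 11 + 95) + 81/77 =3680247/6545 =562.30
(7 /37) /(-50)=-7 /1850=-0.00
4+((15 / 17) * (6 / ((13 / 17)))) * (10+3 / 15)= 970 / 13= 74.62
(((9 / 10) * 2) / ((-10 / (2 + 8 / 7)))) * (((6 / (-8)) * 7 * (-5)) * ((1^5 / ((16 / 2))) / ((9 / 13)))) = -429 / 160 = -2.68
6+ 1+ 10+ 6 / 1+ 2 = 25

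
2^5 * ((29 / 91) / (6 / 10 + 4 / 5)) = 4640 / 637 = 7.28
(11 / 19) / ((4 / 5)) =55 / 76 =0.72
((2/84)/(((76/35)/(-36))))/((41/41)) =-15/38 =-0.39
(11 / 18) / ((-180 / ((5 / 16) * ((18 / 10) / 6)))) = -11 / 34560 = -0.00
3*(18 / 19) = 54 / 19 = 2.84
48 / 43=1.12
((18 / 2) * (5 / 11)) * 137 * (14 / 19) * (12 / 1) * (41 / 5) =8492904 / 209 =40635.90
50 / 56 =25 / 28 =0.89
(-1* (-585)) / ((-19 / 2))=-1170 / 19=-61.58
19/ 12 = 1.58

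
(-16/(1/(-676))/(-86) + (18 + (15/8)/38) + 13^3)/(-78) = -27311093/1019616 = -26.79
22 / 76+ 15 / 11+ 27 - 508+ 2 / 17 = -3405403 / 7106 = -479.23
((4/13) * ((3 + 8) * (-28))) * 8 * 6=-59136/13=-4548.92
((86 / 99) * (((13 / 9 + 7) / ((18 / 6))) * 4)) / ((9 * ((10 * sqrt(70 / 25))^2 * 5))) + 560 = 560.00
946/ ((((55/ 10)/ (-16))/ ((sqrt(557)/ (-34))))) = 1376 * sqrt(557)/ 17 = 1910.28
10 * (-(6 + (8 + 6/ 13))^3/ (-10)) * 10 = 66446720/ 2197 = 30244.30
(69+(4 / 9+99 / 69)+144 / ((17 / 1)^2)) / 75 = 0.95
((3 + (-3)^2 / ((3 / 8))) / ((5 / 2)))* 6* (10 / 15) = 216 / 5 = 43.20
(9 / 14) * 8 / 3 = 12 / 7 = 1.71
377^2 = 142129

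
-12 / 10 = -6 / 5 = -1.20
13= 13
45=45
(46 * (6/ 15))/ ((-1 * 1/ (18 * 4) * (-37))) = 6624/ 185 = 35.81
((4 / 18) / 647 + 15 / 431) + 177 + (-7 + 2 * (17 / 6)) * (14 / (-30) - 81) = 398287784 / 1394285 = 285.66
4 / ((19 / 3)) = 12 / 19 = 0.63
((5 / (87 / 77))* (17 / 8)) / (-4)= -6545 / 2784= -2.35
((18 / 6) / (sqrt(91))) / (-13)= -3 * sqrt(91) / 1183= -0.02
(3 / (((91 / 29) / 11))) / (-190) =-957 / 17290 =-0.06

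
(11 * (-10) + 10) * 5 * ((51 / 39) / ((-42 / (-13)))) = -4250 / 21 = -202.38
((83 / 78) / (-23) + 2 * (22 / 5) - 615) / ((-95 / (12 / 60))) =5438029 / 4260750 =1.28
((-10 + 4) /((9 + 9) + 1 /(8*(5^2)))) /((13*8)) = -150 /46813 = -0.00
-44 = -44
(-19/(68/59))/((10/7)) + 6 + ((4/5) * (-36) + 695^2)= 328433649/680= 482990.66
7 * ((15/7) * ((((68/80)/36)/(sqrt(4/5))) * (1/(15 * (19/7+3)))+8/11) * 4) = 119 * sqrt(5)/14400+480/11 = 43.65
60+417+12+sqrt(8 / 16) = sqrt(2) / 2+489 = 489.71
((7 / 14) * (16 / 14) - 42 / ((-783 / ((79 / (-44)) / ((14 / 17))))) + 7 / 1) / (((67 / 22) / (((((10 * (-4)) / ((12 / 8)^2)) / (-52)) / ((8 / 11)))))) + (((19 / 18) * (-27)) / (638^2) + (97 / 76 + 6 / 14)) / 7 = 74549890145363 / 53471726636328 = 1.39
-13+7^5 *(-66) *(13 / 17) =-14420627 / 17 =-848272.18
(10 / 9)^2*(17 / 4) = 425 / 81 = 5.25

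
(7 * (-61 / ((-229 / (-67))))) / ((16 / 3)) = -23.42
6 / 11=0.55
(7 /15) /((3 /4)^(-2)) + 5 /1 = 421 /80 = 5.26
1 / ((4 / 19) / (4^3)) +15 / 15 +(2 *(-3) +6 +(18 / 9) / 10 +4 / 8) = 3057 / 10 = 305.70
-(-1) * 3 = 3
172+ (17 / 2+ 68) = 497 / 2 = 248.50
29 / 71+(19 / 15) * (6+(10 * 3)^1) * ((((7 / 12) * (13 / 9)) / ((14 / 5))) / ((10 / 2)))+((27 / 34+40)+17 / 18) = 4876559 / 108630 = 44.89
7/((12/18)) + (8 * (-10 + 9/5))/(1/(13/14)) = -3529/70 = -50.41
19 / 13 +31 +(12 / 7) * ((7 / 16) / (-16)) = 26969 / 832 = 32.41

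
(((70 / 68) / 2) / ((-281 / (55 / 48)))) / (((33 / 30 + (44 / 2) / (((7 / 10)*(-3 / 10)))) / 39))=238875 / 302517856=0.00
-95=-95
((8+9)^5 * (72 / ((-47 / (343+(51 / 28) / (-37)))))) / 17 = -534145693266 / 12173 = -43879544.34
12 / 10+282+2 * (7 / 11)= 15646 / 55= 284.47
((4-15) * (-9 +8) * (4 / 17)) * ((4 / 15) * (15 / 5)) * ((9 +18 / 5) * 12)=133056 / 425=313.07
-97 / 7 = -13.86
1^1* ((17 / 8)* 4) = 17 / 2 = 8.50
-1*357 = -357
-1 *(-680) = 680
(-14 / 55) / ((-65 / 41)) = 574 / 3575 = 0.16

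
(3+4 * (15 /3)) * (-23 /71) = -529 /71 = -7.45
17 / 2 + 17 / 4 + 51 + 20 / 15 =781 / 12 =65.08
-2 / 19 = -0.11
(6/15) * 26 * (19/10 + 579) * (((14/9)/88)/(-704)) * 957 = -15329951/105600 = -145.17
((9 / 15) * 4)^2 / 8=18 / 25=0.72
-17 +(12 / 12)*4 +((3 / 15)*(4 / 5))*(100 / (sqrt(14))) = -13 +8*sqrt(14) / 7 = -8.72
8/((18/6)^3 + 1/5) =5/17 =0.29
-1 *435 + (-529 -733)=-1697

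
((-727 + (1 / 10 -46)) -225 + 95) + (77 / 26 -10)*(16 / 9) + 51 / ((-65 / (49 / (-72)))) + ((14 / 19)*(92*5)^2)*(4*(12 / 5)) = 1495876.70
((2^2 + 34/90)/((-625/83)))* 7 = -114457/28125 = -4.07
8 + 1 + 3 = 12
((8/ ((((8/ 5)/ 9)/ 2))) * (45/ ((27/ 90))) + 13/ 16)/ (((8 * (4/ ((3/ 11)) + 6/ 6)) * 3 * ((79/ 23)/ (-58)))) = -144080671/ 237632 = -606.32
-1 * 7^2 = -49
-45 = -45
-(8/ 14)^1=-4/ 7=-0.57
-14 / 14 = -1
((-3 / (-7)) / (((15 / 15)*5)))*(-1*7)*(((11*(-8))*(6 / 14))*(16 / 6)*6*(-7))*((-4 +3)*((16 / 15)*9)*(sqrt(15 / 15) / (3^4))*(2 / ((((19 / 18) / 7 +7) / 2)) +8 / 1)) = 2571.01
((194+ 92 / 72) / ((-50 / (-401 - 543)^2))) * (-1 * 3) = 156617152 / 15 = 10441143.47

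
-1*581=-581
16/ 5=3.20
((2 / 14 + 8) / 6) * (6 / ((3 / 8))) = 152 / 7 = 21.71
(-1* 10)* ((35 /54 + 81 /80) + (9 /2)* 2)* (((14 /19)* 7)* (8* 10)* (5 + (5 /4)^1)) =-274932.50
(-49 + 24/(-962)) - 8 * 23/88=-270454/5291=-51.12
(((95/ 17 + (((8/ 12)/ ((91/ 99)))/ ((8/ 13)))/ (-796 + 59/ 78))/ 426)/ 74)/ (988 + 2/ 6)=7497881/ 41814202050040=0.00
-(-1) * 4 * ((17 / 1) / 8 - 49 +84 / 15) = -1651 / 10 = -165.10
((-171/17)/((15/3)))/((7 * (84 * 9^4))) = -0.00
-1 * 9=-9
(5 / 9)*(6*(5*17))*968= 274266.67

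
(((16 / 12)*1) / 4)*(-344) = -114.67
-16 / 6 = -8 / 3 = -2.67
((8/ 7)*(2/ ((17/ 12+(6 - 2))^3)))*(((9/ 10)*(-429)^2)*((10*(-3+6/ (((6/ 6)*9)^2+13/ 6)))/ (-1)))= 395898928128/ 5676125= 69748.10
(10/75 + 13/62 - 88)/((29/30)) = -81521/899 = -90.68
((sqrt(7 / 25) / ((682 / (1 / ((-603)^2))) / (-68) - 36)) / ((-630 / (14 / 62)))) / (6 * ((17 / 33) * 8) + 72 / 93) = 187 * sqrt(7) / 242602537843800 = 0.00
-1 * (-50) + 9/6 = 103/2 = 51.50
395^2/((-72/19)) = -2964475/72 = -41173.26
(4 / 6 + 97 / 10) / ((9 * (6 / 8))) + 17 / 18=2009 / 810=2.48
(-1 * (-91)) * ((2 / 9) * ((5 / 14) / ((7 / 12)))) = 260 / 21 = 12.38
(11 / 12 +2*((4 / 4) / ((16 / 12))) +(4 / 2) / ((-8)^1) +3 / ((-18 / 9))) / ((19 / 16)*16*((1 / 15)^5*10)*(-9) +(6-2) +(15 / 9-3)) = 5625 / 22481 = 0.25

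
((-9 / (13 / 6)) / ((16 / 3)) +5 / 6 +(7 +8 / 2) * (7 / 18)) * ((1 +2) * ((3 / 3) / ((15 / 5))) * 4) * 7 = 28385 / 234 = 121.30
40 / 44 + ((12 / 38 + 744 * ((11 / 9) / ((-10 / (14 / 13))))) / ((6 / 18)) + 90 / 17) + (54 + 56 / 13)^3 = 197947.10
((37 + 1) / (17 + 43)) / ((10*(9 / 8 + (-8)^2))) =38 / 39075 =0.00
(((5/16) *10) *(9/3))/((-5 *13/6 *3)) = -15/52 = -0.29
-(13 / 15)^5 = -0.49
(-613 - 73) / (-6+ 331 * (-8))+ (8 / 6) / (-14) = 0.16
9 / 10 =0.90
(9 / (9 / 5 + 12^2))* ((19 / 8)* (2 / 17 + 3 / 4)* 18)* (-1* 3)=-5605 / 816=-6.87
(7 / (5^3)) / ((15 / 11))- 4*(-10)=75077 / 1875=40.04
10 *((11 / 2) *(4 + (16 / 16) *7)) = 605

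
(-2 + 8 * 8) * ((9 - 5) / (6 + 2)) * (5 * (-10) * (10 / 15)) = -3100 / 3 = -1033.33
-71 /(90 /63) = -497 /10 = -49.70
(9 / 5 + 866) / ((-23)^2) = 4339 / 2645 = 1.64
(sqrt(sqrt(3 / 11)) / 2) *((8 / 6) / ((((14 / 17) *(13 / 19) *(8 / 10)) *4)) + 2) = 5983 *11^(3 / 4) *3^(1 / 4) / 48048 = 0.99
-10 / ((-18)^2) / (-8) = 5 / 1296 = 0.00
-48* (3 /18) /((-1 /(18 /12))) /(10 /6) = 7.20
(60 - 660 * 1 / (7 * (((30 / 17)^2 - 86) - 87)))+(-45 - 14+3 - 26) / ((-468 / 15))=1693749635 / 26806962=63.18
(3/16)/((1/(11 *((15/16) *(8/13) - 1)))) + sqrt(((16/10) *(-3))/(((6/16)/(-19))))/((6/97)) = -363/416 + 388 *sqrt(95)/15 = 251.24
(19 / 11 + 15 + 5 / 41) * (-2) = -15198 / 451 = -33.70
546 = 546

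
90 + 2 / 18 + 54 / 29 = 24005 / 261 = 91.97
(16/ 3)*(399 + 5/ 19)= 121376/ 57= 2129.40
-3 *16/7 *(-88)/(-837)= -1408/1953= -0.72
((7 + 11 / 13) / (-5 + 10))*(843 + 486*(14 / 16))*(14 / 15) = 603687 / 325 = 1857.50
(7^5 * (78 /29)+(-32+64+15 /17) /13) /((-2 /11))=-245160619 /986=-248641.60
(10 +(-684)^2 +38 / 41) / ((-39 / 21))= -134277808 / 533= -251928.35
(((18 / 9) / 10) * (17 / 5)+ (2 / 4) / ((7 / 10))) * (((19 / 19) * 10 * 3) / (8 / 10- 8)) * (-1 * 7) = 122 / 3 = 40.67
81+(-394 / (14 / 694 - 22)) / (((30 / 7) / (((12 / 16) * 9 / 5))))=66085317 / 762700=86.65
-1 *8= -8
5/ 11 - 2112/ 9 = -7729/ 33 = -234.21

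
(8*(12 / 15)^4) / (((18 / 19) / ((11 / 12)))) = 53504 / 16875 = 3.17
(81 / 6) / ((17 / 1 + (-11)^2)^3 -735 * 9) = 1 / 194182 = 0.00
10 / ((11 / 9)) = 8.18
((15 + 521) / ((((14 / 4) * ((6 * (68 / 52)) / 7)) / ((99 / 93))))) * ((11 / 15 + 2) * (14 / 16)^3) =134737603 / 505920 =266.32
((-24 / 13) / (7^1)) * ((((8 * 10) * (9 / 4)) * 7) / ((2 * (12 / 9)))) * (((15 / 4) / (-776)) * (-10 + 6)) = -6075 / 2522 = -2.41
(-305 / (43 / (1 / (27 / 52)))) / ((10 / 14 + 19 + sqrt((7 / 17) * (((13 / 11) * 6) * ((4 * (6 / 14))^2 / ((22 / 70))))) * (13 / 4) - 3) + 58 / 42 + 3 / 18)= -2072880040 / 374916699 + 2630320 * sqrt(6630) / 41657411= -0.39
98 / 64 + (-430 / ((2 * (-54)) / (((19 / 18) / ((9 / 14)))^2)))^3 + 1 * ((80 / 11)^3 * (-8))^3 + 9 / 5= -61122514723285836767042129961618057031 / 2097275844326199564983582880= -29143765179.31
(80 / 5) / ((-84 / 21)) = -4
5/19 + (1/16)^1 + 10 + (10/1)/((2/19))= 32019/304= 105.33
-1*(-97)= 97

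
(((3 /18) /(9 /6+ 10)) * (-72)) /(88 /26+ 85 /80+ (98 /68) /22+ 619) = -311168 /185933127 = -0.00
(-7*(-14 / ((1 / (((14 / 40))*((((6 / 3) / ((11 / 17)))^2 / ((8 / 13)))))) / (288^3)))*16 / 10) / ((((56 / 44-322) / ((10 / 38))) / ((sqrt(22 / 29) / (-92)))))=4362688512*sqrt(638) / 697015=158096.56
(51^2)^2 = 6765201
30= 30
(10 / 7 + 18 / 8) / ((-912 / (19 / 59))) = -103 / 79296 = -0.00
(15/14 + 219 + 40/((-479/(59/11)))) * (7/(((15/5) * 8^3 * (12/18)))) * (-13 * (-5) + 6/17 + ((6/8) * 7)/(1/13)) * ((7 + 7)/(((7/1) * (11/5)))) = 735919023325/4035801088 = 182.35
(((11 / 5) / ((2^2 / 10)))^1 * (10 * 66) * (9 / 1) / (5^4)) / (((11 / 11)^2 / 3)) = 19602 / 125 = 156.82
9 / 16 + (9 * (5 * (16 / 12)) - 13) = 47.56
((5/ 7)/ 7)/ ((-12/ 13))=-65/ 588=-0.11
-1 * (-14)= 14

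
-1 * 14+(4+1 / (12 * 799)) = -95879 / 9588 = -10.00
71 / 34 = 2.09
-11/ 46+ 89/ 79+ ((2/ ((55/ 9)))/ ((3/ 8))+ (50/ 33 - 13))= -5831009/ 599610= -9.72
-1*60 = -60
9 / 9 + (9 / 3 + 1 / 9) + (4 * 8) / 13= 6.57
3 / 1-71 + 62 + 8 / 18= -50 / 9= -5.56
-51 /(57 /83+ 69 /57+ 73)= -26809 /39371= -0.68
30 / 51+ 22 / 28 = 327 / 238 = 1.37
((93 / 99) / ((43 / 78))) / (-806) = -1 / 473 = -0.00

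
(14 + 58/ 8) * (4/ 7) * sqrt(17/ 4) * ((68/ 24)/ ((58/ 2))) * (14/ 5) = 289 * sqrt(17)/ 174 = 6.85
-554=-554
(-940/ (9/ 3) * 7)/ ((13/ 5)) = -32900/ 39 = -843.59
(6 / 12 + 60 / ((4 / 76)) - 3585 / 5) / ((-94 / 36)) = -7623 / 47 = -162.19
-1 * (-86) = 86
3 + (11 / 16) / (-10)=469 / 160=2.93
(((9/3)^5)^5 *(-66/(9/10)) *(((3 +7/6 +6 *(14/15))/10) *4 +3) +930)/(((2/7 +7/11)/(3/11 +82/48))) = -1309241530965707129/1420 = -922001078144864.18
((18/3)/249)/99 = 2/8217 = 0.00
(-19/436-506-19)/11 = -228919/4796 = -47.73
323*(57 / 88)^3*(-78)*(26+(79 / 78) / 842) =-102147378030045 / 573799424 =-178019.31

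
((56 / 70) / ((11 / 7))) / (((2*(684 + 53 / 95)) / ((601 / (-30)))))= -79933 / 10730445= -0.01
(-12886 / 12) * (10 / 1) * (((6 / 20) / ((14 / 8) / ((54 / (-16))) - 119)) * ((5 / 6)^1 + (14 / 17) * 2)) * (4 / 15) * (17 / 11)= 444567 / 16135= 27.55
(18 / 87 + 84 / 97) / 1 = 3018 / 2813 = 1.07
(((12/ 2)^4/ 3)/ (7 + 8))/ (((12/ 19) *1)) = 228/ 5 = 45.60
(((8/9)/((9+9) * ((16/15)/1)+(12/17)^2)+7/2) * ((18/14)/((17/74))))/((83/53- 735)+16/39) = -1447008173/53460147860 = -0.03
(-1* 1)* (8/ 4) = -2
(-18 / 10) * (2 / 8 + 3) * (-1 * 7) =40.95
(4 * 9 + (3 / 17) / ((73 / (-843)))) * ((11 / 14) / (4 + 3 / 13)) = 78273 / 12410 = 6.31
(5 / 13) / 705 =1 / 1833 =0.00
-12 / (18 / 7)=-14 / 3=-4.67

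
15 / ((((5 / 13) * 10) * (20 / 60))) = 117 / 10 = 11.70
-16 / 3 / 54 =-8 / 81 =-0.10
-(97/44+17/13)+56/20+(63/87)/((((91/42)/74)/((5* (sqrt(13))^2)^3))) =563332710927/82940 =6792051.01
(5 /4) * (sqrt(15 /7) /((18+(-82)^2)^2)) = 5 * sqrt(105) /1272727792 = 0.00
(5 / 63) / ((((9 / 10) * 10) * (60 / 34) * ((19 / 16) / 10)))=1360 / 32319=0.04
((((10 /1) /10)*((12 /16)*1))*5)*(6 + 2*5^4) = 4710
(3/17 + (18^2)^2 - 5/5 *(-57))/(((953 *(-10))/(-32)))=28569024/81005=352.68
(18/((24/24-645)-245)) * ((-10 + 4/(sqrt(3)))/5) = 36/889-24 * sqrt(3)/4445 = 0.03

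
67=67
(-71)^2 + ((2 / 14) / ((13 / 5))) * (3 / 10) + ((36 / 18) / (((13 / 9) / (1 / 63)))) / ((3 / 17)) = 393209 / 78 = 5041.14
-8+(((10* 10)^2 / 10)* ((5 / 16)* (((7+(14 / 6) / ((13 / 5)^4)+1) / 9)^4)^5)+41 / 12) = 643112697359910015370929306301684360153642287125176591957865799567817278366650070467141130565942387522397766998987080565 / 22120933952039269847396976134499673840694570674204097184384661009424779103279815835392333685095646082848258410613873604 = 29.07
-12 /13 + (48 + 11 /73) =44819 /949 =47.23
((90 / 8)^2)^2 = 4100625 / 256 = 16018.07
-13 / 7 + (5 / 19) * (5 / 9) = -2048 / 1197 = -1.71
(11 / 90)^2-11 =-88979 / 8100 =-10.99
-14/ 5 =-2.80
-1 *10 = -10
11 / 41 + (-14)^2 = 8047 / 41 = 196.27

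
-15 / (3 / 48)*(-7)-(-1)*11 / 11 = 1681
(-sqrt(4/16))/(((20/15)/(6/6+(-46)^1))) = 135/8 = 16.88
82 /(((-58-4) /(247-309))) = 82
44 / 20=11 / 5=2.20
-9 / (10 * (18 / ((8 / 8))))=-1 / 20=-0.05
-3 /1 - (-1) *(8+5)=10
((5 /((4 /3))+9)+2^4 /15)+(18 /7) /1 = 6883 /420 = 16.39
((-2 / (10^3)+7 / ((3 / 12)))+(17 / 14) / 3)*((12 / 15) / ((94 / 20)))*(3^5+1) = 145535752 / 123375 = 1179.62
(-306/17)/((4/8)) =-36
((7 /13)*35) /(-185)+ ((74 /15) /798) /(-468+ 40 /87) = -3976798493 /39032486220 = -0.10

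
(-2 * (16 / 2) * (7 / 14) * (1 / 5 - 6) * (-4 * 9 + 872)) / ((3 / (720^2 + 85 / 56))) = 6703000746.10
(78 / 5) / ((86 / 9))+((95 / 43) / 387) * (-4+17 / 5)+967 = 26864929 / 27735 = 968.63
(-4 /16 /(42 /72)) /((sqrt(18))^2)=-1 /42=-0.02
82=82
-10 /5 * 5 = -10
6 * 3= 18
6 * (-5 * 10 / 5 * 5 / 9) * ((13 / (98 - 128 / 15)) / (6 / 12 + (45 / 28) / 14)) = -1274000 / 161711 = -7.88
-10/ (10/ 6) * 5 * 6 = -180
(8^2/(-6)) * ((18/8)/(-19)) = 24/19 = 1.26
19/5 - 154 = -751/5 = -150.20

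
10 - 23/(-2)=43/2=21.50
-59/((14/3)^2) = -531/196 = -2.71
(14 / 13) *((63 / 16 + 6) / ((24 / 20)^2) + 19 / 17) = 183211 / 21216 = 8.64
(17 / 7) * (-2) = -34 / 7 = -4.86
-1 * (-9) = 9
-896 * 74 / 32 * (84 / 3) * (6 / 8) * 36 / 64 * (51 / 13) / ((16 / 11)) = -27461511 / 416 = -66013.25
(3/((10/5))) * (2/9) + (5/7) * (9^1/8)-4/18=0.91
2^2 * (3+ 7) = 40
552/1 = 552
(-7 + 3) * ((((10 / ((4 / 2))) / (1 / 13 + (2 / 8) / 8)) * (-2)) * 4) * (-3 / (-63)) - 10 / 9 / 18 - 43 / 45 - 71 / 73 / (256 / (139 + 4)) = 3648939893 / 52980480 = 68.87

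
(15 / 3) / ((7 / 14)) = 10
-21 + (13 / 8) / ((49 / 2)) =-4103 / 196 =-20.93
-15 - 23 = -38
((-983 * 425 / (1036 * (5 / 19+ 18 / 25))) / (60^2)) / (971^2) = -7937725 / 65686721744448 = -0.00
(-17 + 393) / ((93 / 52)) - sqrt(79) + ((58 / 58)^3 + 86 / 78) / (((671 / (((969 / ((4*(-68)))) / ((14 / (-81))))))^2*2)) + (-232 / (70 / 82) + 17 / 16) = -8258235122094589 / 136564362654720 - sqrt(79) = -69.36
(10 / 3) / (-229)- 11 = -7567 / 687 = -11.01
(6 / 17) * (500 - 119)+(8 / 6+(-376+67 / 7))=-230.62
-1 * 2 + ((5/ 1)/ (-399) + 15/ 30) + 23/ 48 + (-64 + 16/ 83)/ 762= -1.12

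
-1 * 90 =-90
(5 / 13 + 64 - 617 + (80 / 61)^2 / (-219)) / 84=-209082772 / 31781061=-6.58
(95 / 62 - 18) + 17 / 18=-15.52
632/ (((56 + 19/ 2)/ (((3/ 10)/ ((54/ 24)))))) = 2528/ 1965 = 1.29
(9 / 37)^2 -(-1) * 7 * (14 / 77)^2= 48133 / 165649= 0.29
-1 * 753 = -753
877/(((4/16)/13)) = 45604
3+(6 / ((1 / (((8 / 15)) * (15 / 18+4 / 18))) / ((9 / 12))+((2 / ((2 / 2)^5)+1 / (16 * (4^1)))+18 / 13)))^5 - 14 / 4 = 37226844921230017561395 / 51901942605816498223514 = 0.72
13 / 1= 13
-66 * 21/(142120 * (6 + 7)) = -63/83980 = -0.00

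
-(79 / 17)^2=-6241 / 289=-21.60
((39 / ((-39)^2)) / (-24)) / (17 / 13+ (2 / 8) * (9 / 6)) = -1 / 1575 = -0.00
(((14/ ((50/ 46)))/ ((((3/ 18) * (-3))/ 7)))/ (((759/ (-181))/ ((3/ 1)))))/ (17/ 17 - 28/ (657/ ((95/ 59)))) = 1375156188/ 9928325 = 138.51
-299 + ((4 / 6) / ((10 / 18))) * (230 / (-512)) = -38341 / 128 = -299.54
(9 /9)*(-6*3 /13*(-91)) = 126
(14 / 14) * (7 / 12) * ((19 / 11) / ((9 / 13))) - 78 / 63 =1807 / 8316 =0.22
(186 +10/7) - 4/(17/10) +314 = 59390/119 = 499.08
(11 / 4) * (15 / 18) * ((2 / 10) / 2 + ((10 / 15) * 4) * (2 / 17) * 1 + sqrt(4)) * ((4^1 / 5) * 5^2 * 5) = 338525 / 612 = 553.15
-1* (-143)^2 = -20449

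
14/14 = 1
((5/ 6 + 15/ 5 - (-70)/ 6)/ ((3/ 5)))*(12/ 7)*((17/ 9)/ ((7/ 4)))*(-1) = -21080/ 441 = -47.80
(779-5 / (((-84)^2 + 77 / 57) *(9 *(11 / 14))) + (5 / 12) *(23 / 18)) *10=532192911215 / 68270796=7795.32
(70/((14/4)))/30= 0.67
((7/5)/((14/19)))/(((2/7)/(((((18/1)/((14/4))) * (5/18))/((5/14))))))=26.60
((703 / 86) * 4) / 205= 1406 / 8815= 0.16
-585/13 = -45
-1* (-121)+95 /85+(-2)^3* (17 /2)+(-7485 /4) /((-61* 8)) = 1923085 /33184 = 57.95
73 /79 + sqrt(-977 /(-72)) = 73 /79 + sqrt(1954) /12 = 4.61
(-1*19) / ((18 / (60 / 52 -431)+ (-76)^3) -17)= 53086 / 1226546559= 0.00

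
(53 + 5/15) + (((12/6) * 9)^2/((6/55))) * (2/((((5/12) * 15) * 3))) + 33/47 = 261439/705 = 370.84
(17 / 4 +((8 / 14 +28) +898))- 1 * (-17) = 947.82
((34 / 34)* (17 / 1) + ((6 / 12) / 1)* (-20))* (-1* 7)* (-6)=294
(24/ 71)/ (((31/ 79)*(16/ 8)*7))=948/ 15407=0.06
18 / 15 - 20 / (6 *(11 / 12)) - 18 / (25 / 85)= -700 / 11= -63.64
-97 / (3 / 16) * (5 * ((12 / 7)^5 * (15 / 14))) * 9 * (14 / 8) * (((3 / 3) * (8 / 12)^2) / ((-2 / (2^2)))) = 9654681600 / 16807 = 574444.08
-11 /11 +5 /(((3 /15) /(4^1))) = 99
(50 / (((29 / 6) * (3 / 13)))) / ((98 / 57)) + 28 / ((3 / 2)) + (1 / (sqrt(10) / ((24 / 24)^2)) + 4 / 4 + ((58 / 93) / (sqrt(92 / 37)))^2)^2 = 230044 * sqrt(10) / 994635 + 25966228344665249 / 562317428385090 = 46.91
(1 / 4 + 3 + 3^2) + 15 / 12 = 27 / 2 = 13.50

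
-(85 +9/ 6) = -173/ 2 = -86.50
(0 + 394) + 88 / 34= 6742 / 17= 396.59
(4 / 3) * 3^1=4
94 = 94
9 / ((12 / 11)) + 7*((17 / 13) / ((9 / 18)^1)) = 26.56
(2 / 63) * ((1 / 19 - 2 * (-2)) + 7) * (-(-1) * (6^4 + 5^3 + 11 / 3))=85480 / 171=499.88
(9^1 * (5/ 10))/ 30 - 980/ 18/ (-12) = 4.69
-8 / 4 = -2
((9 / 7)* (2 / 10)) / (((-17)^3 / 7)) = -9 / 24565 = -0.00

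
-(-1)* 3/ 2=3/ 2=1.50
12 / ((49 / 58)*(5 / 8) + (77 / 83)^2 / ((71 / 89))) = 2723414592 / 364678139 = 7.47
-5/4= -1.25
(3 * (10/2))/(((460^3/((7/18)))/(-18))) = -21/19467200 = -0.00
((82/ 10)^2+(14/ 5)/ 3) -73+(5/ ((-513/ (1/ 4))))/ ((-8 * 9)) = -4.83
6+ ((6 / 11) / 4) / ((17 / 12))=1140 / 187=6.10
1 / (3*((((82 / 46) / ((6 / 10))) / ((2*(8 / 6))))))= 184 / 615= 0.30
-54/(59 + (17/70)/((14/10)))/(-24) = 0.04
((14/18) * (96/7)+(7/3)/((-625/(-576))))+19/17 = 444169/31875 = 13.93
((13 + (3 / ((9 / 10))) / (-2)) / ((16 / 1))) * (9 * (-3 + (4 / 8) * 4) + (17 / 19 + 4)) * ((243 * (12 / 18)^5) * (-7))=12376 / 19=651.37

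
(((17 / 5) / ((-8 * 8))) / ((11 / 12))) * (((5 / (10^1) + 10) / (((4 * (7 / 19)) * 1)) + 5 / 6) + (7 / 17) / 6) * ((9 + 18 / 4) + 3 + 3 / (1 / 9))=-20.24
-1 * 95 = -95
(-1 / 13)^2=1 / 169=0.01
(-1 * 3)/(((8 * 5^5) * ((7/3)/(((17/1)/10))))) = -153/1750000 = -0.00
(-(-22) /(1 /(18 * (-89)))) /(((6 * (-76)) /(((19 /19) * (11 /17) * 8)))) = 129228 /323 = 400.09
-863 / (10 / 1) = -863 / 10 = -86.30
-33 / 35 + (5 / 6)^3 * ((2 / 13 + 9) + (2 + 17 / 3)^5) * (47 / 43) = 2151265899233 / 128365965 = 16758.85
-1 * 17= -17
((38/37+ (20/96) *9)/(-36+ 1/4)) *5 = -4295/10582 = -0.41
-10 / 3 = -3.33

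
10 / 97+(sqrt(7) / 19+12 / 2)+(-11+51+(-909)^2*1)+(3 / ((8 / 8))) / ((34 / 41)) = sqrt(7) / 19+2725238717 / 3298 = 826330.86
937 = 937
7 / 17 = 0.41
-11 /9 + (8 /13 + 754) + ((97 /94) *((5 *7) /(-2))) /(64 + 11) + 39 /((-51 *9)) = 1407980023 /1869660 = 753.07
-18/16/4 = -9/32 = -0.28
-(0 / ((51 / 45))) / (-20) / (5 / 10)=0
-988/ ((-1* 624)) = 19/ 12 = 1.58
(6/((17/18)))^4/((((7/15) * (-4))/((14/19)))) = -1020366720/1586899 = -642.99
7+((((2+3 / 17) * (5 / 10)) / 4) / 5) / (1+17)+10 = 208117 / 12240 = 17.00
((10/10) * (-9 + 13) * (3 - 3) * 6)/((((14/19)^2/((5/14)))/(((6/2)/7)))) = 0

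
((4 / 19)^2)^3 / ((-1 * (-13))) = 4096 / 611596453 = 0.00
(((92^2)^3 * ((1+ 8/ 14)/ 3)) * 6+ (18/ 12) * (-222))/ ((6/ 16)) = 5081832391328.38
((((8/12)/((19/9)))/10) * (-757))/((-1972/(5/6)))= 0.01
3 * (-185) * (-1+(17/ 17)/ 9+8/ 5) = -1184/ 3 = -394.67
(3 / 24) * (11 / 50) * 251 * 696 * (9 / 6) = 720621 / 100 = 7206.21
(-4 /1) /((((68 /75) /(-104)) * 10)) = 780 /17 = 45.88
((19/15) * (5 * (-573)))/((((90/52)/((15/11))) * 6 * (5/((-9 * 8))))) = 377416/55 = 6862.11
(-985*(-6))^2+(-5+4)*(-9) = 34928109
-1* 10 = -10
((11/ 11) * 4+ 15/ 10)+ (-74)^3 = -810437/ 2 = -405218.50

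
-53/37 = -1.43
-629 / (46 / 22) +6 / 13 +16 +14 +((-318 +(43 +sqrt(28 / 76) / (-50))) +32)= -153496 / 299- sqrt(133) / 950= -513.38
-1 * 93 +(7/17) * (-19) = -1714/17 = -100.82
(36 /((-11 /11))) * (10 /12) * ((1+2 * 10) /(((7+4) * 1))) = -630 /11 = -57.27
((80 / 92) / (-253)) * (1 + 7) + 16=92944 / 5819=15.97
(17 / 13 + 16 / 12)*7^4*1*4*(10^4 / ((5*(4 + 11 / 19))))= 37590056000 / 3393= 11078707.93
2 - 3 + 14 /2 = 6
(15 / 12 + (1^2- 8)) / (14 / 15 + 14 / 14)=-345 / 116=-2.97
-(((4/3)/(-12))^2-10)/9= 809/729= 1.11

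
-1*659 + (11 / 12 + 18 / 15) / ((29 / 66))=-654.18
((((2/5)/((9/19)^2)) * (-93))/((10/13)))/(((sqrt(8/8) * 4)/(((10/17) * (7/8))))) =-1018381/36720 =-27.73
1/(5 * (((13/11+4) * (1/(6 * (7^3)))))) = 7546/95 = 79.43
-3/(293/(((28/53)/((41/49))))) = -4116/636689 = -0.01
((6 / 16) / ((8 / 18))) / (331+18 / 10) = 0.00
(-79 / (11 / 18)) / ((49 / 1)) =-1422 / 539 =-2.64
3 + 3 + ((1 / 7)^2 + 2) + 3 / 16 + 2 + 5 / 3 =27929 / 2352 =11.87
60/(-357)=-20/119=-0.17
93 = 93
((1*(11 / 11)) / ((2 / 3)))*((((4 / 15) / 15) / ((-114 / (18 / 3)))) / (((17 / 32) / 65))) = -832 / 4845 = -0.17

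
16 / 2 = 8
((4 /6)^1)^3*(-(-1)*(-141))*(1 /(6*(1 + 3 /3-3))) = 188 /27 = 6.96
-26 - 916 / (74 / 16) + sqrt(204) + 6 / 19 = -157288 / 703 + 2 * sqrt(51) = -209.46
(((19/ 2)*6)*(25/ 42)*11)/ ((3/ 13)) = 67925/ 42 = 1617.26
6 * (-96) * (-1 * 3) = 1728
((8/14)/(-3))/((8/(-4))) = 2/21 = 0.10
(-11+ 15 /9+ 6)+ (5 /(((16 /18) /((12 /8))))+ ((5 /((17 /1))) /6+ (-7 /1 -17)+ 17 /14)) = -100717 /5712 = -17.63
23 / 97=0.24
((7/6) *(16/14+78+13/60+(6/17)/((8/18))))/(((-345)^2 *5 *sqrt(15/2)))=0.00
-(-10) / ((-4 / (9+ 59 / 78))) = -3805 / 156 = -24.39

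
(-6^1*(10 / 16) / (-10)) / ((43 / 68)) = 51 / 86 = 0.59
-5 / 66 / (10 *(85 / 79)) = -79 / 11220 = -0.01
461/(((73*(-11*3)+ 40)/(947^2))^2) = 370766802323741/5612161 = 66064890.57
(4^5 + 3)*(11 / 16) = 11297 / 16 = 706.06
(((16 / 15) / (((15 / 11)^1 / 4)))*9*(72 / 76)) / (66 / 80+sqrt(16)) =101376 / 18335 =5.53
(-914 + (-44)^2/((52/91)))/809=2474/809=3.06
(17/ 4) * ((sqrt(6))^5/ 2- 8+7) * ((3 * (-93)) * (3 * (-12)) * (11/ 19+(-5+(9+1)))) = -4524822/ 19+81446796 * sqrt(6)/ 19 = 10262014.18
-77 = -77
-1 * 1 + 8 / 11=-3 / 11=-0.27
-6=-6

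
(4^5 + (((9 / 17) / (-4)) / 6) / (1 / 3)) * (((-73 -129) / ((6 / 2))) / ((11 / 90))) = -210971325 / 374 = -564094.45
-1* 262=-262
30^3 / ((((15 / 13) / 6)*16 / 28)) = 245700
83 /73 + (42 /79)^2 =646775 /455593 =1.42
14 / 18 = 7 / 9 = 0.78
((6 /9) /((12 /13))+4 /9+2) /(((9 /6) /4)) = 76 /9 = 8.44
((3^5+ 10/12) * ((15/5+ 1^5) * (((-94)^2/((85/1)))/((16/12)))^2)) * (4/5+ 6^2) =7881426526512/36125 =218170976.51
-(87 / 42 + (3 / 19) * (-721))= 29731 / 266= 111.77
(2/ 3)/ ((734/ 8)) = 8/ 1101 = 0.01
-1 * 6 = -6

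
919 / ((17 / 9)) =8271 / 17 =486.53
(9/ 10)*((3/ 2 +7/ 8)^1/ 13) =171/ 1040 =0.16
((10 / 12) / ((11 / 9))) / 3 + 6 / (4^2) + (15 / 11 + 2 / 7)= 1387 / 616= 2.25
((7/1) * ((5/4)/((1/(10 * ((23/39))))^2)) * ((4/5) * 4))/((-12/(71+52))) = -15182300/1521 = -9981.79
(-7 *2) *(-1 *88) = 1232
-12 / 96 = -0.12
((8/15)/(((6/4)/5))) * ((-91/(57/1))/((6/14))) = -10192/1539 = -6.62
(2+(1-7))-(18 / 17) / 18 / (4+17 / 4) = -2248 / 561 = -4.01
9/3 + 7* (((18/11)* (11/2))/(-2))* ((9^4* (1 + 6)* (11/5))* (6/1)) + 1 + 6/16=-763857689/40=-19096442.22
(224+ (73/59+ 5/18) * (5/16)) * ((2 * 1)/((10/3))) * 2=3814253/14160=269.37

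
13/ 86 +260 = 22373/ 86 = 260.15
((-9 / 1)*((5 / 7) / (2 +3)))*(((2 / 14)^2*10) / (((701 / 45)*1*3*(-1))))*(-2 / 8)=-675 / 480886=-0.00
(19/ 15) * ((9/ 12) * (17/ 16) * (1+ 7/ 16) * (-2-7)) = -66861/ 5120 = -13.06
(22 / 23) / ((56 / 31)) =0.53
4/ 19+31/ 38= 39/ 38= 1.03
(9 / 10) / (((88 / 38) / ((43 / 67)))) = 7353 / 29480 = 0.25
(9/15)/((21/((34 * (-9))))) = -306/35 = -8.74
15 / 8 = 1.88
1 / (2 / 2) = 1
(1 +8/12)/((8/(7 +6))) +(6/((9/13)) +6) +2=155/8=19.38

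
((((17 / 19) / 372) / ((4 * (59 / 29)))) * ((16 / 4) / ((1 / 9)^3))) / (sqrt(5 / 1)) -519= -519+119799 * sqrt(5) / 695020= -518.61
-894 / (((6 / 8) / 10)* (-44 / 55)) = 14900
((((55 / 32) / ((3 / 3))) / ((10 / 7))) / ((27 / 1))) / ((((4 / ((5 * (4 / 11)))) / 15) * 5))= 35 / 576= 0.06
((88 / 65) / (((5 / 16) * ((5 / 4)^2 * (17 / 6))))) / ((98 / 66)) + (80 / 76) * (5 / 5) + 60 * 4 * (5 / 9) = 52098088508 / 385783125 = 135.05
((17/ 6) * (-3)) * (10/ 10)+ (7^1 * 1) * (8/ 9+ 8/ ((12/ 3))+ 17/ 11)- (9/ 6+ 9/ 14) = 28271/ 1386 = 20.40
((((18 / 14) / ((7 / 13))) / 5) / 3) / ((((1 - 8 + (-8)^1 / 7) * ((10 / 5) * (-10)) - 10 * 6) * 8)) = 0.00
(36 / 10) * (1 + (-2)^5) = -558 / 5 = -111.60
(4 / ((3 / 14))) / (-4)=-14 / 3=-4.67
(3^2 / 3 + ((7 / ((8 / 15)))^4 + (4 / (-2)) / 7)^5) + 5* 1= 445918278245587089521258460707863445125736199 / 19377151727927277125632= 23012581235193011158079.78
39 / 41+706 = 28985 / 41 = 706.95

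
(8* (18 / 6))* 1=24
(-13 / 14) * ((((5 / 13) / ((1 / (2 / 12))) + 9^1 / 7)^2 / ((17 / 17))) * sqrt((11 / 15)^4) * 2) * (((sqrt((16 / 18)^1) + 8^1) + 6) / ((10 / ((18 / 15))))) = -65723449 / 21498750 - 65723449 * sqrt(2) / 451473750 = -3.26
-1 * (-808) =808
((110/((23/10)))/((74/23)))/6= 275/111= 2.48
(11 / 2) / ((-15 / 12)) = -22 / 5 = -4.40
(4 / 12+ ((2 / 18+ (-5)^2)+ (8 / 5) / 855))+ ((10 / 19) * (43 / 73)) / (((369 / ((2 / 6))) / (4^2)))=976934557 / 38385225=25.45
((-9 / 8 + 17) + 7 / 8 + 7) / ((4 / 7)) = 665 / 16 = 41.56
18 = 18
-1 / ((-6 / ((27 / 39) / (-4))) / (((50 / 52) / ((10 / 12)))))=-45 / 1352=-0.03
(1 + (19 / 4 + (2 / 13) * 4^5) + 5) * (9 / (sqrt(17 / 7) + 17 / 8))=1102626 / 715- 1260144 * sqrt(119) / 12155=411.20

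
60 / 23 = 2.61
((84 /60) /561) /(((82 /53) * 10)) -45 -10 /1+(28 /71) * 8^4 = 254812004641 /163307100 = 1560.32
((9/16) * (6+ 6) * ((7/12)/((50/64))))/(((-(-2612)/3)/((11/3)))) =693/32650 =0.02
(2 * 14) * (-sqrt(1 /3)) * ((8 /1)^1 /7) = -32 * sqrt(3) /3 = -18.48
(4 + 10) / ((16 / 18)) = 63 / 4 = 15.75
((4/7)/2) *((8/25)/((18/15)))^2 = 32/1575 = 0.02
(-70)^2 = 4900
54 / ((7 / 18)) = 138.86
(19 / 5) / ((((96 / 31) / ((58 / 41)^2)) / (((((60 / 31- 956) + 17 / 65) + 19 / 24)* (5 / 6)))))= -736434191833 / 377619840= -1950.20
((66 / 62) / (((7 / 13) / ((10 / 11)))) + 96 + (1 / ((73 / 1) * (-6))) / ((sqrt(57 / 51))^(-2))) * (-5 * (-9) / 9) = 790074445 / 1615782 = 488.97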